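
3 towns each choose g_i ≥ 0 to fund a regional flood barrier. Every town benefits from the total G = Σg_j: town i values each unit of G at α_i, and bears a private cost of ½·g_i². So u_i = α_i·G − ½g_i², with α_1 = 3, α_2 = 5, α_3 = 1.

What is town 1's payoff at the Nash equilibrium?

Town i's FOC: ∂u_i/∂g_i = α_i − g_i = 0, so g_i* = α_i.
NE contributions = (3, 5, 1); G = 9.
u_1 = α_1·G − ½·(g_1)² = 3·9 − ½·3² = 22.5.

22.5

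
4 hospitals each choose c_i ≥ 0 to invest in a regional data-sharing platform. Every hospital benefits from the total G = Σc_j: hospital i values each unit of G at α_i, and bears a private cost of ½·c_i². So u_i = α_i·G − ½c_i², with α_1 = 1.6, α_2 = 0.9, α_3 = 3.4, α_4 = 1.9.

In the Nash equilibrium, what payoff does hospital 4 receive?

Hospital i's FOC: ∂u_i/∂c_i = α_i − c_i = 0, so c_i* = α_i.
NE contributions = (1.6, 0.9, 3.4, 1.9); G = 7.8.
u_4 = α_4·G − ½·(c_4)² = 1.9·7.8 − ½·1.9² = 13.015.

13.015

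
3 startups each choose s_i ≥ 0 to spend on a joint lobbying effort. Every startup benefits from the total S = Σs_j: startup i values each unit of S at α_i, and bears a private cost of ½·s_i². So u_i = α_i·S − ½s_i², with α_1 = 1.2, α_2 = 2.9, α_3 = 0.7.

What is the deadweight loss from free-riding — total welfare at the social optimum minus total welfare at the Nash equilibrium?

16.69

Startup i's FOC: ∂u_i/∂s_i = α_i − s_i = 0, so s_i* = α_i.
NE contributions = (1.2, 2.9, 0.7); S = 4.8.
W^NE = (Σα)·S − ½Σα_i² = 4.8² − ½·10.34 = 17.87.
Planner sets s_i = Σα_j = 4.8 for every i, so S^SO = 3·4.8 = 14.4.
W^SO = (Σα)·S^SO − ½·3·(Σα)² = (3/2)·4.8² = 34.56.
Deadweight loss = W^SO − W^NE = 16.69.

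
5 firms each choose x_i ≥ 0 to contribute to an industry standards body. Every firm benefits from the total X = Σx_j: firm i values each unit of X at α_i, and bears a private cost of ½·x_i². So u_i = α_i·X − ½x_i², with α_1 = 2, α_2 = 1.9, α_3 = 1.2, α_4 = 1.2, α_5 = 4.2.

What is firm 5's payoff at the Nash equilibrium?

Firm i's FOC: ∂u_i/∂x_i = α_i − x_i = 0, so x_i* = α_i.
NE contributions = (2, 1.9, 1.2, 1.2, 4.2); X = 10.5.
u_5 = α_5·X − ½·(x_5)² = 4.2·10.5 − ½·4.2² = 35.28.

35.28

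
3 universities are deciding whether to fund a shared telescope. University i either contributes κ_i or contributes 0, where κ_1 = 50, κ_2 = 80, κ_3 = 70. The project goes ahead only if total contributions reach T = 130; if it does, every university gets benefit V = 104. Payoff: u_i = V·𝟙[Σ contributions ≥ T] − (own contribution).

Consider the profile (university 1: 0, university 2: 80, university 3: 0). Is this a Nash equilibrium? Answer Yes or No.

Total = 80 < 130: not provided.
University 1 (pledges 0, payoff 0): pledging 50 → total 130, payoff 54. Profitable deviation.

No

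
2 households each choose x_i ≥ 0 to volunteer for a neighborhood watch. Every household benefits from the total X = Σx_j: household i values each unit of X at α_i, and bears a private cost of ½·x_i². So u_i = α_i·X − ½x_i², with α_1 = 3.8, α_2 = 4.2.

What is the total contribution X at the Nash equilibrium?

Household i's FOC: ∂u_i/∂x_i = α_i − x_i = 0, so x_i* = α_i.
NE contributions = (3.8, 4.2); X = 8.

8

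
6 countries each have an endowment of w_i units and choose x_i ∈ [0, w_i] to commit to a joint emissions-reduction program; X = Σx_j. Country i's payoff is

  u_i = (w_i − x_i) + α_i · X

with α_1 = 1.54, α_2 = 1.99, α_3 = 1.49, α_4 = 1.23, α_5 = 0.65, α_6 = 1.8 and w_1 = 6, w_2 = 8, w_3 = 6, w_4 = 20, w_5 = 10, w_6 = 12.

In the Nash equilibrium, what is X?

52

∂u_i/∂x_i = α_i − 1, so country i contributes w_i if α_i > 1, else 0.
α_i > 1 for i ∈ {1, 2, 3, 4, 6}; NE contributions (6, 8, 6, 20, 0, 12), X = 52.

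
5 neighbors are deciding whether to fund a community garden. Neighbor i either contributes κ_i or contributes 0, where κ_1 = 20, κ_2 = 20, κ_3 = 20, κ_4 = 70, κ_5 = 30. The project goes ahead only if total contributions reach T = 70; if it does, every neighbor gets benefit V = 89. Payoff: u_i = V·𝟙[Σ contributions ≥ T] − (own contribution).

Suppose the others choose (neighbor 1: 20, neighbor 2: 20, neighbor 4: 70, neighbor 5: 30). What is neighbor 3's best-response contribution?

0

Others' total = 140 ≥ 70; contributing adds cost 20 for no extra benefit.
Best response: 0.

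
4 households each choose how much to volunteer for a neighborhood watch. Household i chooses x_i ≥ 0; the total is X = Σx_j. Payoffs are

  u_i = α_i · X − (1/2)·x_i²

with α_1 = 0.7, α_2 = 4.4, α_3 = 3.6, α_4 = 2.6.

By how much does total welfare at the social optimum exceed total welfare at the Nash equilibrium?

147.475

Household i's FOC: ∂u_i/∂x_i = α_i − x_i = 0, so x_i* = α_i.
NE contributions = (0.7, 4.4, 3.6, 2.6); X = 11.3.
W^NE = (Σα)·X − ½Σα_i² = 11.3² − ½·39.57 = 107.905.
Planner sets x_i = Σα_j = 11.3 for every i, so X^SO = 4·11.3 = 45.2.
W^SO = (Σα)·X^SO − ½·4·(Σα)² = (4/2)·11.3² = 255.38.
Deadweight loss = W^SO − W^NE = 147.475.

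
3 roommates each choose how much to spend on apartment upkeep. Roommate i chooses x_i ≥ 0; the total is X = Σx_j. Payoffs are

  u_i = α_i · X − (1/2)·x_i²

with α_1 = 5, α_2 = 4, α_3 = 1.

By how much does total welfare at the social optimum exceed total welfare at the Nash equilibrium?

71

Roommate i's FOC: ∂u_i/∂x_i = α_i − x_i = 0, so x_i* = α_i.
NE contributions = (5, 4, 1); X = 10.
W^NE = (Σα)·X − ½Σα_i² = 10² − ½·42 = 79.
Planner sets x_i = Σα_j = 10 for every i, so X^SO = 3·10 = 30.
W^SO = (Σα)·X^SO − ½·3·(Σα)² = (3/2)·10² = 150.
Deadweight loss = W^SO − W^NE = 71.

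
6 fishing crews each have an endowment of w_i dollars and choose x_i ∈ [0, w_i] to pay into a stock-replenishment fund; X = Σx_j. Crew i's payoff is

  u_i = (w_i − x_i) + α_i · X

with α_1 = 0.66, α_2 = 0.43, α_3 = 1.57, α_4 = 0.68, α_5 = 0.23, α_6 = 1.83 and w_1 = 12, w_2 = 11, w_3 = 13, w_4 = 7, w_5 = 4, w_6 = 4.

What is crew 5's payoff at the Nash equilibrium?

7.91

∂u_i/∂x_i = α_i − 1, so crew i contributes w_i if α_i > 1, else 0.
α_i > 1 for i ∈ {3, 6}; NE contributions (0, 0, 13, 0, 0, 4), X = 17.
u_5 = (4 − 0) + 0.23·17 = 7.91.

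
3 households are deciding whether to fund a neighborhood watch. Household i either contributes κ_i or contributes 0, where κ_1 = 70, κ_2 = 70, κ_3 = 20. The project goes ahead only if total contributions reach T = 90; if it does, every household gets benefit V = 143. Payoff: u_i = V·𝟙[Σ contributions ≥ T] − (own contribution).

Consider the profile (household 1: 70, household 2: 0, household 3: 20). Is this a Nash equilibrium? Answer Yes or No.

Total = 90 ≥ 90: provided.
Household 1 (pledges 70, payoff 73): dropping to 0 → total 20, payoff 0. No gain.
Household 2 (pledges 0, payoff 143): pledging 70 → total 160, payoff 73. No gain.
Household 3 (pledges 20, payoff 123): dropping to 0 → total 70, payoff 0. No gain.

Yes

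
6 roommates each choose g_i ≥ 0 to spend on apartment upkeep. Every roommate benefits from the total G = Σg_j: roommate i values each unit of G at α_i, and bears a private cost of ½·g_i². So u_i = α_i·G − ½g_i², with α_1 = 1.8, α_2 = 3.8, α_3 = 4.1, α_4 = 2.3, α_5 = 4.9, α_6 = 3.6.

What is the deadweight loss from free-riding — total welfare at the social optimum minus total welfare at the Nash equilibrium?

Roommate i's FOC: ∂u_i/∂g_i = α_i − g_i = 0, so g_i* = α_i.
NE contributions = (1.8, 3.8, 4.1, 2.3, 4.9, 3.6); G = 20.5.
W^NE = (Σα)·G − ½Σα_i² = 20.5² − ½·76.75 = 381.875.
Planner sets g_i = Σα_j = 20.5 for every i, so G^SO = 6·20.5 = 123.
W^SO = (Σα)·G^SO − ½·6·(Σα)² = (6/2)·20.5² = 1260.75.
Deadweight loss = W^SO − W^NE = 878.875.

878.875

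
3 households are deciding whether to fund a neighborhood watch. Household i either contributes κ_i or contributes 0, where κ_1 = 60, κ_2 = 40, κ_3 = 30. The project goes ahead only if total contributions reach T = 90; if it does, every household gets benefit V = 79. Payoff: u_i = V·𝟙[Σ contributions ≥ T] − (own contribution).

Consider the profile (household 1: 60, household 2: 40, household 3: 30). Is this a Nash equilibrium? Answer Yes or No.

No

Total = 130 ≥ 90: provided.
Household 1 (pledges 60, payoff 19): dropping to 0 → total 70, payoff 0. No gain.
Household 2 (pledges 40, payoff 39): dropping to 0 → total 90, payoff 79. Profitable deviation.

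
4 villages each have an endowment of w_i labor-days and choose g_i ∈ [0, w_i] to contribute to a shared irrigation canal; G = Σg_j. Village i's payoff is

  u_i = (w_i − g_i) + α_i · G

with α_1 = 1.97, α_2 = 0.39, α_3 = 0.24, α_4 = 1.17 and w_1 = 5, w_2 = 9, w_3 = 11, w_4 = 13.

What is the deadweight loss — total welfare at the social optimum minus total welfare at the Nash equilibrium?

55.4

∂u_i/∂g_i = α_i − 1, so village i contributes w_i if α_i > 1, else 0.
α_i > 1 for i ∈ {1, 4}; NE contributions (5, 0, 0, 13), G = 18.
W^NE = Σw_i − G^NE + (Σα_i)·G^NE = 38 + 2.77·18 = 87.86.
Planner: ∂(Σu_j)/∂g_i = Σα_j − 1 = 2.77 > 0, so everyone contributes w_i; G^SO = 38, W^SO = 38 + 2.77·38 = 143.26.
Deadweight loss = 55.4.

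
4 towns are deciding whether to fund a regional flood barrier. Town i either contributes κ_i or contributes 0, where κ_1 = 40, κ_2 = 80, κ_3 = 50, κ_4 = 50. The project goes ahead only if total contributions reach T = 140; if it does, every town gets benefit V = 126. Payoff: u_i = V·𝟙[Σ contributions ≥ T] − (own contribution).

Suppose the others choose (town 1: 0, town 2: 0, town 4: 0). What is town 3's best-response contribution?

Others' total = 0. Even contributing 50 gives 50 < 140: no benefit either way.
Best response: 0.

0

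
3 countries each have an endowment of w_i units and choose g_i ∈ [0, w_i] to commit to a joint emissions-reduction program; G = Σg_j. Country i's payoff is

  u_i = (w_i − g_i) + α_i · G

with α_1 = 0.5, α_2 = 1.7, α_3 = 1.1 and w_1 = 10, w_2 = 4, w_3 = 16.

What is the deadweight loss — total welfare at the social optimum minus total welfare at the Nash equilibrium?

23

∂u_i/∂g_i = α_i − 1, so country i contributes w_i if α_i > 1, else 0.
α_i > 1 for i ∈ {2, 3}; NE contributions (0, 4, 16), G = 20.
W^NE = Σw_i − G^NE + (Σα_i)·G^NE = 30 + 2.3·20 = 76.
Planner: ∂(Σu_j)/∂g_i = Σα_j − 1 = 2.3 > 0, so everyone contributes w_i; G^SO = 30, W^SO = 30 + 2.3·30 = 99.
Deadweight loss = 23.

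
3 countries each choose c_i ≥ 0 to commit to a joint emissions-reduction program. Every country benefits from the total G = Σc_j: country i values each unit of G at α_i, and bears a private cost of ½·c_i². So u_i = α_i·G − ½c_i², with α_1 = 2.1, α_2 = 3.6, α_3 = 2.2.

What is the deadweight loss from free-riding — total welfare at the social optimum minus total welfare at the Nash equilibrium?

42.31

Country i's FOC: ∂u_i/∂c_i = α_i − c_i = 0, so c_i* = α_i.
NE contributions = (2.1, 3.6, 2.2); G = 7.9.
W^NE = (Σα)·G − ½Σα_i² = 7.9² − ½·22.21 = 51.305.
Planner sets c_i = Σα_j = 7.9 for every i, so G^SO = 3·7.9 = 23.7.
W^SO = (Σα)·G^SO − ½·3·(Σα)² = (3/2)·7.9² = 93.615.
Deadweight loss = W^SO − W^NE = 42.31.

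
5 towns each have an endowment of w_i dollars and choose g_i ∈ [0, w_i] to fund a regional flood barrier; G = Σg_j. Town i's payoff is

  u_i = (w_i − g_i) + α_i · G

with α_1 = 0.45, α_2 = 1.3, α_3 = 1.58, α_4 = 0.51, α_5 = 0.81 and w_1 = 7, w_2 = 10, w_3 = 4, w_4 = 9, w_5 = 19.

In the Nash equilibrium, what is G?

14

∂u_i/∂g_i = α_i − 1, so town i contributes w_i if α_i > 1, else 0.
α_i > 1 for i ∈ {2, 3}; NE contributions (0, 10, 4, 0, 0), G = 14.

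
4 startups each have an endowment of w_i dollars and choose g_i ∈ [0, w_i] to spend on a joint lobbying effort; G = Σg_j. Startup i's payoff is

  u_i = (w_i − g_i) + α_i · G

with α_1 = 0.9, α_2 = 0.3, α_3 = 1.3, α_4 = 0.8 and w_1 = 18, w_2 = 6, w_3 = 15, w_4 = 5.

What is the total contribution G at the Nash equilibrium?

15

∂u_i/∂g_i = α_i − 1, so startup i contributes w_i if α_i > 1, else 0.
α_i > 1 for i ∈ {3}; NE contributions (0, 0, 15, 0), G = 15.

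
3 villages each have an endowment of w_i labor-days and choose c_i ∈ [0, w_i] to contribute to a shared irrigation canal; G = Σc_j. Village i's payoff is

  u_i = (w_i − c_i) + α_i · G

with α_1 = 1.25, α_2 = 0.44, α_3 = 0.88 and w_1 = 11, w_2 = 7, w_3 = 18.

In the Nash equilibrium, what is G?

∂u_i/∂c_i = α_i − 1, so village i contributes w_i if α_i > 1, else 0.
α_i > 1 for i ∈ {1}; NE contributions (11, 0, 0), G = 11.

11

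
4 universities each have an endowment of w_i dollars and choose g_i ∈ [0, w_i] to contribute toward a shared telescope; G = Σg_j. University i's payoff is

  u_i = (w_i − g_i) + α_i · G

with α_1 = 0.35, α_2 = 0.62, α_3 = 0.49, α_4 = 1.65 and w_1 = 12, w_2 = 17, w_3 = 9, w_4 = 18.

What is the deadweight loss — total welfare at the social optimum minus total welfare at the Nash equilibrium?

∂u_i/∂g_i = α_i − 1, so university i contributes w_i if α_i > 1, else 0.
α_i > 1 for i ∈ {4}; NE contributions (0, 0, 0, 18), G = 18.
W^NE = Σw_i − G^NE + (Σα_i)·G^NE = 56 + 2.11·18 = 93.98.
Planner: ∂(Σu_j)/∂g_i = Σα_j − 1 = 2.11 > 0, so everyone contributes w_i; G^SO = 56, W^SO = 56 + 2.11·56 = 174.16.
Deadweight loss = 80.18.

80.18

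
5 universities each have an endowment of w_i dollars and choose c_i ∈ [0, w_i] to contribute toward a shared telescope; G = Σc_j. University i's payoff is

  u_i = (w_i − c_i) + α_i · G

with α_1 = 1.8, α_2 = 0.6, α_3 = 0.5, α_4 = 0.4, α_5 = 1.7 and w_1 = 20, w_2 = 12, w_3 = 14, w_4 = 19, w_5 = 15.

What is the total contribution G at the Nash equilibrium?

∂u_i/∂c_i = α_i − 1, so university i contributes w_i if α_i > 1, else 0.
α_i > 1 for i ∈ {1, 5}; NE contributions (20, 0, 0, 0, 15), G = 35.

35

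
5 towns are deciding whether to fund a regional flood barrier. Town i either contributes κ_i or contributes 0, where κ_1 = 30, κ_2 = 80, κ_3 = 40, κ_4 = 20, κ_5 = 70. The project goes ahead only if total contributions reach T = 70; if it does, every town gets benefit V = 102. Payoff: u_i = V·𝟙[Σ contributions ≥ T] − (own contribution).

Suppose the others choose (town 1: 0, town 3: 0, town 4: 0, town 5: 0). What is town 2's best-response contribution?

80

Others' total = 0. Contributing 80 brings total to 80 ≥ 70: gain V − κ_2 = 22.
Best response: 80.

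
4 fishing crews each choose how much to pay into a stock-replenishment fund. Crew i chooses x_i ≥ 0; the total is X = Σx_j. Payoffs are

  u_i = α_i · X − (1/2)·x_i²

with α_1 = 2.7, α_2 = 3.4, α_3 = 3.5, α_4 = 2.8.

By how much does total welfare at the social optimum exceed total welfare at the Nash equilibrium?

Crew i's FOC: ∂u_i/∂x_i = α_i − x_i = 0, so x_i* = α_i.
NE contributions = (2.7, 3.4, 3.5, 2.8); X = 12.4.
W^NE = (Σα)·X − ½Σα_i² = 12.4² − ½·38.94 = 134.29.
Planner sets x_i = Σα_j = 12.4 for every i, so X^SO = 4·12.4 = 49.6.
W^SO = (Σα)·X^SO − ½·4·(Σα)² = (4/2)·12.4² = 307.52.
Deadweight loss = W^SO − W^NE = 173.23.

173.23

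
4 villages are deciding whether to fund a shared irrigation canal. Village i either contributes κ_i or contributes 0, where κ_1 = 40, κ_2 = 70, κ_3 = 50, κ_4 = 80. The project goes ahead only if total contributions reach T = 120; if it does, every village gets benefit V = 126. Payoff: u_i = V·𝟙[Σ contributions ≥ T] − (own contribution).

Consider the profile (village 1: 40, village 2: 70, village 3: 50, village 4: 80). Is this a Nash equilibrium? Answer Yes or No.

No

Total = 240 ≥ 120: provided.
Village 1 (pledges 40, payoff 86): dropping to 0 → total 200, payoff 126. Profitable deviation.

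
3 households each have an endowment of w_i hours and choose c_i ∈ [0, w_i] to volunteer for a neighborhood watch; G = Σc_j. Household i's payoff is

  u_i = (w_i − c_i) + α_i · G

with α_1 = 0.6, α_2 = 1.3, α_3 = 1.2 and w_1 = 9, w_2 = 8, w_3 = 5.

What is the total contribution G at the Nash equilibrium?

13

∂u_i/∂c_i = α_i − 1, so household i contributes w_i if α_i > 1, else 0.
α_i > 1 for i ∈ {2, 3}; NE contributions (0, 8, 5), G = 13.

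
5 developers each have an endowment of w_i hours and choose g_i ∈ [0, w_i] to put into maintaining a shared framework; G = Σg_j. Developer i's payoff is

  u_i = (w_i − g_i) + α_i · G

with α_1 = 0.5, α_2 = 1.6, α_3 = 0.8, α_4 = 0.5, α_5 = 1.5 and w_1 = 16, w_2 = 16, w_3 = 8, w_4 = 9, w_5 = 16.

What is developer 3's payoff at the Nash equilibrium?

∂u_i/∂g_i = α_i − 1, so developer i contributes w_i if α_i > 1, else 0.
α_i > 1 for i ∈ {2, 5}; NE contributions (0, 16, 0, 0, 16), G = 32.
u_3 = (8 − 0) + 0.8·32 = 33.6.

33.6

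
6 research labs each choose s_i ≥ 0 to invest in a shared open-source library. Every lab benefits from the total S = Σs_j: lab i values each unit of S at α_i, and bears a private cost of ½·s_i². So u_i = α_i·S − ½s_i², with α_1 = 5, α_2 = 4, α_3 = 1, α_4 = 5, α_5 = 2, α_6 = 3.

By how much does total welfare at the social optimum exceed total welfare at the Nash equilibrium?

840

Lab i's FOC: ∂u_i/∂s_i = α_i − s_i = 0, so s_i* = α_i.
NE contributions = (5, 4, 1, 5, 2, 3); S = 20.
W^NE = (Σα)·S − ½Σα_i² = 20² − ½·80 = 360.
Planner sets s_i = Σα_j = 20 for every i, so S^SO = 6·20 = 120.
W^SO = (Σα)·S^SO − ½·6·(Σα)² = (6/2)·20² = 1200.
Deadweight loss = W^SO − W^NE = 840.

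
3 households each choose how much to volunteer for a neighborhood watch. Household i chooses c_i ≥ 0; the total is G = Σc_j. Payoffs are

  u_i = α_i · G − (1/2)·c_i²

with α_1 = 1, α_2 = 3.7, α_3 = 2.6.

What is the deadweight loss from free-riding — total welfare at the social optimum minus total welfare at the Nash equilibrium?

37.37

Household i's FOC: ∂u_i/∂c_i = α_i − c_i = 0, so c_i* = α_i.
NE contributions = (1, 3.7, 2.6); G = 7.3.
W^NE = (Σα)·G − ½Σα_i² = 7.3² − ½·21.45 = 42.565.
Planner sets c_i = Σα_j = 7.3 for every i, so G^SO = 3·7.3 = 21.9.
W^SO = (Σα)·G^SO − ½·3·(Σα)² = (3/2)·7.3² = 79.935.
Deadweight loss = W^SO − W^NE = 37.37.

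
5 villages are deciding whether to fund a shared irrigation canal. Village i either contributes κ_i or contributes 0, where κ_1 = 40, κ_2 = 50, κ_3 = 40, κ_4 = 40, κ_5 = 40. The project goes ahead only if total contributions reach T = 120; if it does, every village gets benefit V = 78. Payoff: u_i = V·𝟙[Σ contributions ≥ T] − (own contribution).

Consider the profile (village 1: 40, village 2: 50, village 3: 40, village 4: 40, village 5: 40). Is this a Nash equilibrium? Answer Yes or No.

Total = 210 ≥ 120: provided.
Village 1 (pledges 40, payoff 38): dropping to 0 → total 170, payoff 78. Profitable deviation.

No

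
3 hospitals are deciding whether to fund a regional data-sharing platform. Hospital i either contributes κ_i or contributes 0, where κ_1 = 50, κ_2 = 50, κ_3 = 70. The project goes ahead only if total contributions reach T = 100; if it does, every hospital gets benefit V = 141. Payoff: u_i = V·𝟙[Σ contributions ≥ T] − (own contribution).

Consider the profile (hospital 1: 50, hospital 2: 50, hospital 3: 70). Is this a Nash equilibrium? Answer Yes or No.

Total = 170 ≥ 100: provided.
Hospital 1 (pledges 50, payoff 91): dropping to 0 → total 120, payoff 141. Profitable deviation.

No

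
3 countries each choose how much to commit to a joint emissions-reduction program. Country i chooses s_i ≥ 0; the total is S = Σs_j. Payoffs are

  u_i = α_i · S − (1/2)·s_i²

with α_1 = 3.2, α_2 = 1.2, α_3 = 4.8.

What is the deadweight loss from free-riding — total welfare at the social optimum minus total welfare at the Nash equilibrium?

59.68

Country i's FOC: ∂u_i/∂s_i = α_i − s_i = 0, so s_i* = α_i.
NE contributions = (3.2, 1.2, 4.8); S = 9.2.
W^NE = (Σα)·S − ½Σα_i² = 9.2² − ½·34.72 = 67.28.
Planner sets s_i = Σα_j = 9.2 for every i, so S^SO = 3·9.2 = 27.6.
W^SO = (Σα)·S^SO − ½·3·(Σα)² = (3/2)·9.2² = 126.96.
Deadweight loss = W^SO − W^NE = 59.68.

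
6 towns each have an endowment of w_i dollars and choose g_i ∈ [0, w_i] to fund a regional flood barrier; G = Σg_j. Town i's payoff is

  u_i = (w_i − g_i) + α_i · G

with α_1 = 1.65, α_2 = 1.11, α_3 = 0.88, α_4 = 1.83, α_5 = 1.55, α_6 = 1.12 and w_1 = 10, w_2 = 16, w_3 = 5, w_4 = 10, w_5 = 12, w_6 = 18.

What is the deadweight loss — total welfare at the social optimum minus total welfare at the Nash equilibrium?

∂u_i/∂g_i = α_i − 1, so town i contributes w_i if α_i > 1, else 0.
α_i > 1 for i ∈ {1, 2, 4, 5, 6}; NE contributions (10, 16, 0, 10, 12, 18), G = 66.
W^NE = Σw_i − G^NE + (Σα_i)·G^NE = 71 + 7.14·66 = 542.24.
Planner: ∂(Σu_j)/∂g_i = Σα_j − 1 = 7.14 > 0, so everyone contributes w_i; G^SO = 71, W^SO = 71 + 7.14·71 = 577.94.
Deadweight loss = 35.7.

35.7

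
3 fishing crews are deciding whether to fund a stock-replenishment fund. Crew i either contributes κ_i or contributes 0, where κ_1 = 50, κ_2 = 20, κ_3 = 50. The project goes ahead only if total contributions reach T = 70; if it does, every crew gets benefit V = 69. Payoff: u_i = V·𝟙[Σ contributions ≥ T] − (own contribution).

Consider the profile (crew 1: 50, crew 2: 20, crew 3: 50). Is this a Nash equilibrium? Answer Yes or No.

Total = 120 ≥ 70: provided.
Crew 1 (pledges 50, payoff 19): dropping to 0 → total 70, payoff 69. Profitable deviation.

No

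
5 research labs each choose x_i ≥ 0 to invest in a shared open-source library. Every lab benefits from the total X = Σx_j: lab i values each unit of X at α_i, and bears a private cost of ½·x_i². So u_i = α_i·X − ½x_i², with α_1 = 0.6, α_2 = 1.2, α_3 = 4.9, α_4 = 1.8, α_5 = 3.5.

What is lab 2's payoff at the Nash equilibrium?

13.68

Lab i's FOC: ∂u_i/∂x_i = α_i − x_i = 0, so x_i* = α_i.
NE contributions = (0.6, 1.2, 4.9, 1.8, 3.5); X = 12.
u_2 = α_2·X − ½·(x_2)² = 1.2·12 − ½·1.2² = 13.68.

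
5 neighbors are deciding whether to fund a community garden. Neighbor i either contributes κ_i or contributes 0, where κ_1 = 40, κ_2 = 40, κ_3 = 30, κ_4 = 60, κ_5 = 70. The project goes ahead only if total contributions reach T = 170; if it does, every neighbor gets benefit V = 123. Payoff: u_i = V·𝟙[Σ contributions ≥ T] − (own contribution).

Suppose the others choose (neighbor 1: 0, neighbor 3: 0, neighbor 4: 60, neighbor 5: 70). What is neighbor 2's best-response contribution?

40

Others' total = 130. Contributing 40 brings total to 170 ≥ 170: gain V − κ_2 = 83.
Best response: 40.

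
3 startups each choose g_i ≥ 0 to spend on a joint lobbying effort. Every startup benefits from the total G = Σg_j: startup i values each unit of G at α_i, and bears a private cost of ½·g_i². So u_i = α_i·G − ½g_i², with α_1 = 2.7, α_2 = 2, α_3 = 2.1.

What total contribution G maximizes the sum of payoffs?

Planner FOC: ∂(Σu_j)/∂g_i = (Σα_j) − g_i = 0, so g_i^SO = Σα_j = 6.8 for every i; G^SO = 20.4.

20.4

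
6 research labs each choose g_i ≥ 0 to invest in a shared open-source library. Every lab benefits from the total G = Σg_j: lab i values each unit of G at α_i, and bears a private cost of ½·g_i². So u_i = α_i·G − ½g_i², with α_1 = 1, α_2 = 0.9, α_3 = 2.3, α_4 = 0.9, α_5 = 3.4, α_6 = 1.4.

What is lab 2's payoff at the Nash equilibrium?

Lab i's FOC: ∂u_i/∂g_i = α_i − g_i = 0, so g_i* = α_i.
NE contributions = (1, 0.9, 2.3, 0.9, 3.4, 1.4); G = 9.9.
u_2 = α_2·G − ½·(g_2)² = 0.9·9.9 − ½·0.9² = 8.505.

8.505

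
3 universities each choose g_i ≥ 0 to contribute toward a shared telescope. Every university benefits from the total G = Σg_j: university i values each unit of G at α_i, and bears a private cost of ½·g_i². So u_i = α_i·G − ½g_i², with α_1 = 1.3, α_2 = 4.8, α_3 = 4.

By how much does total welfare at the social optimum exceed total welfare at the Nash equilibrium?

University i's FOC: ∂u_i/∂g_i = α_i − g_i = 0, so g_i* = α_i.
NE contributions = (1.3, 4.8, 4); G = 10.1.
W^NE = (Σα)·G − ½Σα_i² = 10.1² − ½·40.73 = 81.645.
Planner sets g_i = Σα_j = 10.1 for every i, so G^SO = 3·10.1 = 30.3.
W^SO = (Σα)·G^SO − ½·3·(Σα)² = (3/2)·10.1² = 153.015.
Deadweight loss = W^SO − W^NE = 71.37.

71.37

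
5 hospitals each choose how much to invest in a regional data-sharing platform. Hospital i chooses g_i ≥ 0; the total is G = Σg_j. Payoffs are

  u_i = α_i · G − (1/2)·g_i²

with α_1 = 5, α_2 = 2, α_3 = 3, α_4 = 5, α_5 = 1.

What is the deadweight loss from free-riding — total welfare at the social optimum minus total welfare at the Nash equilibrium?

Hospital i's FOC: ∂u_i/∂g_i = α_i − g_i = 0, so g_i* = α_i.
NE contributions = (5, 2, 3, 5, 1); G = 16.
W^NE = (Σα)·G − ½Σα_i² = 16² − ½·64 = 224.
Planner sets g_i = Σα_j = 16 for every i, so G^SO = 5·16 = 80.
W^SO = (Σα)·G^SO − ½·5·(Σα)² = (5/2)·16² = 640.
Deadweight loss = W^SO − W^NE = 416.

416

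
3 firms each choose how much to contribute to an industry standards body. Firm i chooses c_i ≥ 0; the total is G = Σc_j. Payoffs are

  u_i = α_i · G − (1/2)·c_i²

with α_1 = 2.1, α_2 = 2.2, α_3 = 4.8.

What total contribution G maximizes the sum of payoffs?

27.3

Planner FOC: ∂(Σu_j)/∂c_i = (Σα_j) − c_i = 0, so c_i^SO = Σα_j = 9.1 for every i; G^SO = 27.3.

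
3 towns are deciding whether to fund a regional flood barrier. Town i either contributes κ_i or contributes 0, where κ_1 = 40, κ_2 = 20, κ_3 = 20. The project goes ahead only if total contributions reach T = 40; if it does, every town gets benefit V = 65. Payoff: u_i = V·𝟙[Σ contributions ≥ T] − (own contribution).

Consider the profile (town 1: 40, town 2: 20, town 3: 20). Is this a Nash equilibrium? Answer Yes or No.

No

Total = 80 ≥ 40: provided.
Town 1 (pledges 40, payoff 25): dropping to 0 → total 40, payoff 65. Profitable deviation.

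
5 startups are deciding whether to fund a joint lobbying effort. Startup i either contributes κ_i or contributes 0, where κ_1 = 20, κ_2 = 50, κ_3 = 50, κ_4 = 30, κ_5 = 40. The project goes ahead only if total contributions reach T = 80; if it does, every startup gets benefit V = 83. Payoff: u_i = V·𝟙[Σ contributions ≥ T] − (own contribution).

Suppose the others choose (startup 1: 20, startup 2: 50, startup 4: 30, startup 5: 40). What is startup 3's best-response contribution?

Others' total = 140 ≥ 80; contributing adds cost 50 for no extra benefit.
Best response: 0.

0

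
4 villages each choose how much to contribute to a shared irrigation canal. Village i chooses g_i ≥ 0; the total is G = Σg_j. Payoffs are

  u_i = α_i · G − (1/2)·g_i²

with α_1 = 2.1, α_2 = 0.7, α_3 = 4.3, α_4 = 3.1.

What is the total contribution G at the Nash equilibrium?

Village i's FOC: ∂u_i/∂g_i = α_i − g_i = 0, so g_i* = α_i.
NE contributions = (2.1, 0.7, 4.3, 3.1); G = 10.2.

10.2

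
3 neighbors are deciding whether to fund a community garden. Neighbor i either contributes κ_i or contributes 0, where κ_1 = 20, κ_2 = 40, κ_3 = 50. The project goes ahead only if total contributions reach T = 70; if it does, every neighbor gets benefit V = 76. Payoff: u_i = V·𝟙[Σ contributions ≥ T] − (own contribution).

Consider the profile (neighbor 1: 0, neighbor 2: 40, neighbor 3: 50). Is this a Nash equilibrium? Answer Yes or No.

Yes

Total = 90 ≥ 70: provided.
Neighbor 1 (pledges 0, payoff 76): pledging 20 → total 110, payoff 56. No gain.
Neighbor 2 (pledges 40, payoff 36): dropping to 0 → total 50, payoff 0. No gain.
Neighbor 3 (pledges 50, payoff 26): dropping to 0 → total 40, payoff 0. No gain.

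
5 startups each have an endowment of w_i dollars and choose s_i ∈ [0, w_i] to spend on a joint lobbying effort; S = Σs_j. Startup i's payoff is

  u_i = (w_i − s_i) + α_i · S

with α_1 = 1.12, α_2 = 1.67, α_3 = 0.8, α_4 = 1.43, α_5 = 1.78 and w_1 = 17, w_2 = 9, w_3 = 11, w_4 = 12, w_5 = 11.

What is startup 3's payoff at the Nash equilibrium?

∂u_i/∂s_i = α_i − 1, so startup i contributes w_i if α_i > 1, else 0.
α_i > 1 for i ∈ {1, 2, 4, 5}; NE contributions (17, 9, 0, 12, 11), S = 49.
u_3 = (11 − 0) + 0.8·49 = 50.2.

50.2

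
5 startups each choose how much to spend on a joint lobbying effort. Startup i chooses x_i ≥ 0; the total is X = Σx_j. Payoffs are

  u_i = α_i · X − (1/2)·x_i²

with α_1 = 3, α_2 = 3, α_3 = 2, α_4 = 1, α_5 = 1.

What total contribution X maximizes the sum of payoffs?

Planner FOC: ∂(Σu_j)/∂x_i = (Σα_j) − x_i = 0, so x_i^SO = Σα_j = 10 for every i; X^SO = 50.

50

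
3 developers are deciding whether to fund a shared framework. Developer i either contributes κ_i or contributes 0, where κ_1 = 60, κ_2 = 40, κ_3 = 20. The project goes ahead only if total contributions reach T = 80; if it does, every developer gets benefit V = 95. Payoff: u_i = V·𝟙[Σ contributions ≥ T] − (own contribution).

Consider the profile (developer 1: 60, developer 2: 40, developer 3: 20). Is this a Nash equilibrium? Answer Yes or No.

No

Total = 120 ≥ 80: provided.
Developer 1 (pledges 60, payoff 35): dropping to 0 → total 60, payoff 0. No gain.
Developer 2 (pledges 40, payoff 55): dropping to 0 → total 80, payoff 95. Profitable deviation.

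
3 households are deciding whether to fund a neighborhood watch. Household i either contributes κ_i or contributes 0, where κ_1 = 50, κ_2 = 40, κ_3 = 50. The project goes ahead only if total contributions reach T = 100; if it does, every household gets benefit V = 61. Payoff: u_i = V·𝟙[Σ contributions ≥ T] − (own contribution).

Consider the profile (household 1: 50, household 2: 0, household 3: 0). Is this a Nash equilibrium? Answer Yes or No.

Total = 50 < 100: not provided.
Household 1 (pledges 50, payoff -50): dropping to 0 → total 0, payoff 0. Profitable deviation.

No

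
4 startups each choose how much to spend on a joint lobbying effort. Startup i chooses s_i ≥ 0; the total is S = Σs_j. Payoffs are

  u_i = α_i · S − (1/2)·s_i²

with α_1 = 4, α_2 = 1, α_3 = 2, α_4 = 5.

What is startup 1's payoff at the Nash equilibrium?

40

Startup i's FOC: ∂u_i/∂s_i = α_i − s_i = 0, so s_i* = α_i.
NE contributions = (4, 1, 2, 5); S = 12.
u_1 = α_1·S − ½·(s_1)² = 4·12 − ½·4² = 40.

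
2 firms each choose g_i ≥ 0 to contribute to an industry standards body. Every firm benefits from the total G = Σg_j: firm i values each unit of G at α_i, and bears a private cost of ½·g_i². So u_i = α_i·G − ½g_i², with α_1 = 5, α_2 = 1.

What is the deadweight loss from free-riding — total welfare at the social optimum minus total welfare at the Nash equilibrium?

13

Firm i's FOC: ∂u_i/∂g_i = α_i − g_i = 0, so g_i* = α_i.
NE contributions = (5, 1); G = 6.
W^NE = (Σα)·G − ½Σα_i² = 6² − ½·26 = 23.
Planner sets g_i = Σα_j = 6 for every i, so G^SO = 2·6 = 12.
W^SO = (Σα)·G^SO − ½·2·(Σα)² = (2/2)·6² = 36.
Deadweight loss = W^SO − W^NE = 13.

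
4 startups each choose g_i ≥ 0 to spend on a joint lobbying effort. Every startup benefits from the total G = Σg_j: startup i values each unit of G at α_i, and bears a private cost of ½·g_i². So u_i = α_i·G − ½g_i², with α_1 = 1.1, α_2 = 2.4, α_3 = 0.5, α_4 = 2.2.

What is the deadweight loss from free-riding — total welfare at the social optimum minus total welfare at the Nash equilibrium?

Startup i's FOC: ∂u_i/∂g_i = α_i − g_i = 0, so g_i* = α_i.
NE contributions = (1.1, 2.4, 0.5, 2.2); G = 6.2.
W^NE = (Σα)·G − ½Σα_i² = 6.2² − ½·12.06 = 32.41.
Planner sets g_i = Σα_j = 6.2 for every i, so G^SO = 4·6.2 = 24.8.
W^SO = (Σα)·G^SO − ½·4·(Σα)² = (4/2)·6.2² = 76.88.
Deadweight loss = W^SO − W^NE = 44.47.

44.47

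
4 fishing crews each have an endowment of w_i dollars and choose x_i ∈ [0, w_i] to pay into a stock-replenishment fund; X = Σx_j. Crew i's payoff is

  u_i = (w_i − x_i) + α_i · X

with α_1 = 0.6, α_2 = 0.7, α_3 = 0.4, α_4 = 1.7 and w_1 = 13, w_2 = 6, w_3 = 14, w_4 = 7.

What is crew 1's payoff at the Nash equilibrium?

∂u_i/∂x_i = α_i − 1, so crew i contributes w_i if α_i > 1, else 0.
α_i > 1 for i ∈ {4}; NE contributions (0, 0, 0, 7), X = 7.
u_1 = (13 − 0) + 0.6·7 = 17.2.

17.2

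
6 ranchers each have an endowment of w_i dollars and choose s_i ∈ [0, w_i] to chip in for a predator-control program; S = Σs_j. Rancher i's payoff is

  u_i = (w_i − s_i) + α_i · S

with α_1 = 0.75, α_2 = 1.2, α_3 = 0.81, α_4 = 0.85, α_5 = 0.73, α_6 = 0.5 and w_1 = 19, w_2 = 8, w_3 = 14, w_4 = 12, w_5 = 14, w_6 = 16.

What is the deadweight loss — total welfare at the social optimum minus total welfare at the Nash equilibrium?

288

∂u_i/∂s_i = α_i − 1, so rancher i contributes w_i if α_i > 1, else 0.
α_i > 1 for i ∈ {2}; NE contributions (0, 8, 0, 0, 0, 0), S = 8.
W^NE = Σw_i − S^NE + (Σα_i)·S^NE = 83 + 3.84·8 = 113.72.
Planner: ∂(Σu_j)/∂s_i = Σα_j − 1 = 3.84 > 0, so everyone contributes w_i; S^SO = 83, W^SO = 83 + 3.84·83 = 401.72.
Deadweight loss = 288.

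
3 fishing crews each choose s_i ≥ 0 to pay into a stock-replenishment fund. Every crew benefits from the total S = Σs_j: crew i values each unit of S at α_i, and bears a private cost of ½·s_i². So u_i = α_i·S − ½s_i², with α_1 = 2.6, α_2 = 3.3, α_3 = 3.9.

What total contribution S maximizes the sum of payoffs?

29.4

Planner FOC: ∂(Σu_j)/∂s_i = (Σα_j) − s_i = 0, so s_i^SO = Σα_j = 9.8 for every i; S^SO = 29.4.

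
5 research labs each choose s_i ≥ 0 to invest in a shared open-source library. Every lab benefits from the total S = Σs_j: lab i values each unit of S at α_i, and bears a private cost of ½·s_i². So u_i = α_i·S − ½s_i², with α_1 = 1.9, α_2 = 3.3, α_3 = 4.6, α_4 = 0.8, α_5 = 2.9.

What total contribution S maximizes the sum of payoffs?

67.5

Planner FOC: ∂(Σu_j)/∂s_i = (Σα_j) − s_i = 0, so s_i^SO = Σα_j = 13.5 for every i; S^SO = 67.5.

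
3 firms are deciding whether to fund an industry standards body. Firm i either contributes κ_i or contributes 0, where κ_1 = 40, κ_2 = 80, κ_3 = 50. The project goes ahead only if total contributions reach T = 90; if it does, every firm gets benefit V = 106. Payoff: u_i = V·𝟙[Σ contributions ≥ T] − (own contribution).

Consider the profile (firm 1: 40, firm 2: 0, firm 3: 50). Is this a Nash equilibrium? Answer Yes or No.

Yes

Total = 90 ≥ 90: provided.
Firm 1 (pledges 40, payoff 66): dropping to 0 → total 50, payoff 0. No gain.
Firm 2 (pledges 0, payoff 106): pledging 80 → total 170, payoff 26. No gain.
Firm 3 (pledges 50, payoff 56): dropping to 0 → total 40, payoff 0. No gain.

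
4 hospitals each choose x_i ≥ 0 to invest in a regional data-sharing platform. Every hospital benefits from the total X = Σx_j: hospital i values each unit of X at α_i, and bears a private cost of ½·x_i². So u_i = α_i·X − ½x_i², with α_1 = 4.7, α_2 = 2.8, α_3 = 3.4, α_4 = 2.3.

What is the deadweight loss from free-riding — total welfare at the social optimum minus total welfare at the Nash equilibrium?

197.63

Hospital i's FOC: ∂u_i/∂x_i = α_i − x_i = 0, so x_i* = α_i.
NE contributions = (4.7, 2.8, 3.4, 2.3); X = 13.2.
W^NE = (Σα)·X − ½Σα_i² = 13.2² − ½·46.78 = 150.85.
Planner sets x_i = Σα_j = 13.2 for every i, so X^SO = 4·13.2 = 52.8.
W^SO = (Σα)·X^SO − ½·4·(Σα)² = (4/2)·13.2² = 348.48.
Deadweight loss = W^SO − W^NE = 197.63.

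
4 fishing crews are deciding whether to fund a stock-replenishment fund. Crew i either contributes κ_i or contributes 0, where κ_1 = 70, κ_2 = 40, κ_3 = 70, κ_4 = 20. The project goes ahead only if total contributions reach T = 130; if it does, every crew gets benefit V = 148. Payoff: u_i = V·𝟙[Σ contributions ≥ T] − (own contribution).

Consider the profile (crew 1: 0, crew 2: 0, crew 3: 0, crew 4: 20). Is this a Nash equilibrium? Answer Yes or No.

Total = 20 < 130: not provided.
Crew 1 (pledges 0, payoff 0): pledging 70 → total 90, payoff -70. No gain.
Crew 2 (pledges 0, payoff 0): pledging 40 → total 60, payoff -40. No gain.
Crew 3 (pledges 0, payoff 0): pledging 70 → total 90, payoff -70. No gain.
Crew 4 (pledges 20, payoff -20): dropping to 0 → total 0, payoff 0. Profitable deviation.

No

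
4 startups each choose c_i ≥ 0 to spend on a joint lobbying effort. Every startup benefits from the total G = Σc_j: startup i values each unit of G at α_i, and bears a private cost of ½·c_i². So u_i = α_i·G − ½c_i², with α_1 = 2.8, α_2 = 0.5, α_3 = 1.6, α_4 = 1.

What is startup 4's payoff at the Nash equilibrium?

Startup i's FOC: ∂u_i/∂c_i = α_i − c_i = 0, so c_i* = α_i.
NE contributions = (2.8, 0.5, 1.6, 1); G = 5.9.
u_4 = α_4·G − ½·(c_4)² = 1·5.9 − ½·1² = 5.4.

5.4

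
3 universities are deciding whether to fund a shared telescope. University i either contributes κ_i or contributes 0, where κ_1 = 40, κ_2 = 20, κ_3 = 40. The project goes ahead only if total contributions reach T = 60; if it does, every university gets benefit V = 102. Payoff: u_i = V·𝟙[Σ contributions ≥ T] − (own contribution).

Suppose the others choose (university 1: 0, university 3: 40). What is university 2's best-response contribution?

20

Others' total = 40. Contributing 20 brings total to 60 ≥ 60: gain V − κ_2 = 82.
Best response: 20.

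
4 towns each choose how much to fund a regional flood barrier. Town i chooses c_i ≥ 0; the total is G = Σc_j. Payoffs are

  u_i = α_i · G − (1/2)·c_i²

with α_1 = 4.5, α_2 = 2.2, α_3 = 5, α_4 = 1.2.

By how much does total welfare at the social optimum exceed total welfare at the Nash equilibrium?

192.175

Town i's FOC: ∂u_i/∂c_i = α_i − c_i = 0, so c_i* = α_i.
NE contributions = (4.5, 2.2, 5, 1.2); G = 12.9.
W^NE = (Σα)·G − ½Σα_i² = 12.9² − ½·51.53 = 140.645.
Planner sets c_i = Σα_j = 12.9 for every i, so G^SO = 4·12.9 = 51.6.
W^SO = (Σα)·G^SO − ½·4·(Σα)² = (4/2)·12.9² = 332.82.
Deadweight loss = W^SO − W^NE = 192.175.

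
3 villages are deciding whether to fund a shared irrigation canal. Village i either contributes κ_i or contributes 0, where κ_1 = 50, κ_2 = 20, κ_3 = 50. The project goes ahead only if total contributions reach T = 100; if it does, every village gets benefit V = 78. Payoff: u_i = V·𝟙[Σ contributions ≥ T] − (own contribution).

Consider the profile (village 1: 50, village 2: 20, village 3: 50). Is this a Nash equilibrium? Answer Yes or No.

Total = 120 ≥ 100: provided.
Village 1 (pledges 50, payoff 28): dropping to 0 → total 70, payoff 0. No gain.
Village 2 (pledges 20, payoff 58): dropping to 0 → total 100, payoff 78. Profitable deviation.

No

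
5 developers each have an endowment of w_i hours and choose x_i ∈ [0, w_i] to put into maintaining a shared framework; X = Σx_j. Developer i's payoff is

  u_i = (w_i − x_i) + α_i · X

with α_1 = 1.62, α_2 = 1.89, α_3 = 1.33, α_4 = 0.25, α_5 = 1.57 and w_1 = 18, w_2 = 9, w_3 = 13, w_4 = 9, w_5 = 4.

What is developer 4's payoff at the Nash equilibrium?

∂u_i/∂x_i = α_i − 1, so developer i contributes w_i if α_i > 1, else 0.
α_i > 1 for i ∈ {1, 2, 3, 5}; NE contributions (18, 9, 13, 0, 4), X = 44.
u_4 = (9 − 0) + 0.25·44 = 20.

20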